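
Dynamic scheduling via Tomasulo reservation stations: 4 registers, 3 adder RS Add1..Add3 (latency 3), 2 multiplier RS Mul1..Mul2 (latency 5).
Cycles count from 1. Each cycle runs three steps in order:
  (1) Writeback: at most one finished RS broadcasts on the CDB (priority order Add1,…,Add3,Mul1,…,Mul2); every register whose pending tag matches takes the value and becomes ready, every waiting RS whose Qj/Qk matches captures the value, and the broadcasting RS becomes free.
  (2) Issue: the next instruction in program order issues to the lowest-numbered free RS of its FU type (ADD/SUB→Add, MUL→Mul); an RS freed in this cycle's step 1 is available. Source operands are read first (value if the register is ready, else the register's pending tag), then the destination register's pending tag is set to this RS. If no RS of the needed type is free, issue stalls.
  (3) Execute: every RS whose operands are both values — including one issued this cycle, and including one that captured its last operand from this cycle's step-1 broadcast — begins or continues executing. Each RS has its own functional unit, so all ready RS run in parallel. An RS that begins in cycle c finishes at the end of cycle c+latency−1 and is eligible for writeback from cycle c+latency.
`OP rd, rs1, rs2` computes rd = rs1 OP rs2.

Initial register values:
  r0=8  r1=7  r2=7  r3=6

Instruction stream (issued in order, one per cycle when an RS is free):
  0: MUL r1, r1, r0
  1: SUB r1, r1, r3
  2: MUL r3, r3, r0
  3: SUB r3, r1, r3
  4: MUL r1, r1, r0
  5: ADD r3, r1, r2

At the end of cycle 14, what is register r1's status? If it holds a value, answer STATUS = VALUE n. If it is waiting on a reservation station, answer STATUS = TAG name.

c1: issue MUL r1<-Mul1 | r0:8,r1:Mul1,r2:7,r3:6
c2: issue SUB r1<-Add1 | r0:8,r1:Add1,r2:7,r3:6
c3: issue MUL r3<-Mul2 | r0:8,r1:Add1,r2:7,r3:Mul2
c4: issue SUB r3<-Add2 | r0:8,r1:Add1,r2:7,r3:Add2
c5: stall | r0:8,r1:Add1,r2:7,r3:Add2
c6: CDB Mul1=56; issue MUL r1<-Mul1 | r0:8,r1:Mul1,r2:7,r3:Add2
c7: issue ADD r3<-Add3 | r0:8,r1:Mul1,r2:7,r3:Add3
c8: CDB Mul2=48 | r0:8,r1:Mul1,r2:7,r3:Add3
c9: CDB Add1=50 | r0:8,r1:Mul1,r2:7,r3:Add3
c10: - | r0:8,r1:Mul1,r2:7,r3:Add3
c11: - | r0:8,r1:Mul1,r2:7,r3:Add3
c12: CDB Add2=2 | r0:8,r1:Mul1,r2:7,r3:Add3
c13: - | r0:8,r1:Mul1,r2:7,r3:Add3
c14: CDB Mul1=400 | r0:8,r1:400,r2:7,r3:Add3

STATUS = VALUE 400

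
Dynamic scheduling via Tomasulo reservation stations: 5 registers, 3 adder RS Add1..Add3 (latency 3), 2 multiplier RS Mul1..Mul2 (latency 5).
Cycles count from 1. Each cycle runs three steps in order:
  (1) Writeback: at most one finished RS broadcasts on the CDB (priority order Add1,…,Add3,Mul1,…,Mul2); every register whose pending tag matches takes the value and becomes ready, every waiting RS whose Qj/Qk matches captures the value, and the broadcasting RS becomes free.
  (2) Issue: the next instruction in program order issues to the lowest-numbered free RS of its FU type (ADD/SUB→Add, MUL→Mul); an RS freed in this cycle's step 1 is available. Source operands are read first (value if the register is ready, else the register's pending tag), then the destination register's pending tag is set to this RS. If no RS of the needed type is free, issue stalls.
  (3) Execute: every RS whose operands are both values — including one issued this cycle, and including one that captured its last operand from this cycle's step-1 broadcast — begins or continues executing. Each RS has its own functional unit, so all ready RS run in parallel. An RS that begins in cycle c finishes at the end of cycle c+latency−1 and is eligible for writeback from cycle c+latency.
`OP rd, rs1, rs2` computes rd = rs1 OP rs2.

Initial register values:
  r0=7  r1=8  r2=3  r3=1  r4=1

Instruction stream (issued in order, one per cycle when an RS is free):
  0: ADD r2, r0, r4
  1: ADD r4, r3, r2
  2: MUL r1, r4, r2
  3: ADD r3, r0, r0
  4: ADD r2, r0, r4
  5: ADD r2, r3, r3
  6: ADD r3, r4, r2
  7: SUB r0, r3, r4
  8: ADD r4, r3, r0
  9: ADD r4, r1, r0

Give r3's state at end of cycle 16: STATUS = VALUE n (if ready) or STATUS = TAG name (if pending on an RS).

  c1: issue ADD r2<-Add1  regs: r0:7,r1:8,r2:Add1,r3:1,r4:1
  c2: issue ADD r4<-Add2  regs: r0:7,r1:8,r2:Add1,r3:1,r4:Add2
  c3: issue MUL r1<-Mul1  regs: r0:7,r1:Mul1,r2:Add1,r3:1,r4:Add2
  c4: CDB Add1=8; issue ADD r3<-Add1  regs: r0:7,r1:Mul1,r2:8,r3:Add1,r4:Add2
  c5: issue ADD r2<-Add3  regs: r0:7,r1:Mul1,r2:Add3,r3:Add1,r4:Add2
  c6: stall  regs: r0:7,r1:Mul1,r2:Add3,r3:Add1,r4:Add2
  c7: CDB Add1=14; issue ADD r2<-Add1  regs: r0:7,r1:Mul1,r2:Add1,r3:14,r4:Add2
  c8: CDB Add2=9; issue ADD r3<-Add2  regs: r0:7,r1:Mul1,r2:Add1,r3:Add2,r4:9
  c9: stall  regs: r0:7,r1:Mul1,r2:Add1,r3:Add2,r4:9
  c10: CDB Add1=28; issue SUB r0<-Add1  regs: r0:Add1,r1:Mul1,r2:28,r3:Add2,r4:9
  c11: CDB Add3=16; issue ADD r4<-Add3  regs: r0:Add1,r1:Mul1,r2:28,r3:Add2,r4:Add3
  c12: stall  regs: r0:Add1,r1:Mul1,r2:28,r3:Add2,r4:Add3
  c13: CDB Add2=37; issue ADD r4<-Add2  regs: r0:Add1,r1:Mul1,r2:28,r3:37,r4:Add2
  c14: CDB Mul1=72  regs: r0:Add1,r1:72,r2:28,r3:37,r4:Add2
  c15: -  regs: r0:Add1,r1:72,r2:28,r3:37,r4:Add2
  c16: CDB Add1=28  regs: r0:28,r1:72,r2:28,r3:37,r4:Add2

STATUS = VALUE 37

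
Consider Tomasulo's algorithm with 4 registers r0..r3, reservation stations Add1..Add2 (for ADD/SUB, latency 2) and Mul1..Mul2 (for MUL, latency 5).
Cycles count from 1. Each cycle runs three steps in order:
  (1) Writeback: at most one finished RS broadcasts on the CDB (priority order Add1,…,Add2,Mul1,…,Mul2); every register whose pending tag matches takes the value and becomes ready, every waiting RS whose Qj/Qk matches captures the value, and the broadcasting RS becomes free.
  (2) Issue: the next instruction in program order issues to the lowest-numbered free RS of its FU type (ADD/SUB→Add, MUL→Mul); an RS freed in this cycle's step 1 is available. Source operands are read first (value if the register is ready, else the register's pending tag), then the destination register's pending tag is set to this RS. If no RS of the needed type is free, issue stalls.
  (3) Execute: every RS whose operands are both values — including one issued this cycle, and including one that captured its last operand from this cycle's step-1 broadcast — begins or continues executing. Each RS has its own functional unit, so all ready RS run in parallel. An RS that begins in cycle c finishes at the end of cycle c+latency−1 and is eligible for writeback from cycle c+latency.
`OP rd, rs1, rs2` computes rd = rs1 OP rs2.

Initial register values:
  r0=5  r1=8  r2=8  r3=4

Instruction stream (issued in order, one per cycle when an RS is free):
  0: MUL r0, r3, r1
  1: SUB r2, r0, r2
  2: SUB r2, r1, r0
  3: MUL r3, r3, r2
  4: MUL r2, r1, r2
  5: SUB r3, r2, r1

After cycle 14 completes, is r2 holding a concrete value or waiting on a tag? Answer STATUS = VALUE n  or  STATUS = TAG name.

  c1: issue MUL r0<-Mul1  regs: r0:Mul1,r1:8,r2:8,r3:4
  c2: issue SUB r2<-Add1  regs: r0:Mul1,r1:8,r2:Add1,r3:4
  c3: issue SUB r2<-Add2  regs: r0:Mul1,r1:8,r2:Add2,r3:4
  c4: issue MUL r3<-Mul2  regs: r0:Mul1,r1:8,r2:Add2,r3:Mul2
  c5: stall  regs: r0:Mul1,r1:8,r2:Add2,r3:Mul2
  c6: CDB Mul1=32; issue MUL r2<-Mul1  regs: r0:32,r1:8,r2:Mul1,r3:Mul2
  c7: stall  regs: r0:32,r1:8,r2:Mul1,r3:Mul2
  c8: CDB Add1=24; issue SUB r3<-Add1  regs: r0:32,r1:8,r2:Mul1,r3:Add1
  c9: CDB Add2=-24  regs: r0:32,r1:8,r2:Mul1,r3:Add1
  c10: -  regs: r0:32,r1:8,r2:Mul1,r3:Add1
  c11: -  regs: r0:32,r1:8,r2:Mul1,r3:Add1
  c12: -  regs: r0:32,r1:8,r2:Mul1,r3:Add1
  c13: -  regs: r0:32,r1:8,r2:Mul1,r3:Add1
  c14: CDB Mul1=-192  regs: r0:32,r1:8,r2:-192,r3:Add1

STATUS = VALUE -192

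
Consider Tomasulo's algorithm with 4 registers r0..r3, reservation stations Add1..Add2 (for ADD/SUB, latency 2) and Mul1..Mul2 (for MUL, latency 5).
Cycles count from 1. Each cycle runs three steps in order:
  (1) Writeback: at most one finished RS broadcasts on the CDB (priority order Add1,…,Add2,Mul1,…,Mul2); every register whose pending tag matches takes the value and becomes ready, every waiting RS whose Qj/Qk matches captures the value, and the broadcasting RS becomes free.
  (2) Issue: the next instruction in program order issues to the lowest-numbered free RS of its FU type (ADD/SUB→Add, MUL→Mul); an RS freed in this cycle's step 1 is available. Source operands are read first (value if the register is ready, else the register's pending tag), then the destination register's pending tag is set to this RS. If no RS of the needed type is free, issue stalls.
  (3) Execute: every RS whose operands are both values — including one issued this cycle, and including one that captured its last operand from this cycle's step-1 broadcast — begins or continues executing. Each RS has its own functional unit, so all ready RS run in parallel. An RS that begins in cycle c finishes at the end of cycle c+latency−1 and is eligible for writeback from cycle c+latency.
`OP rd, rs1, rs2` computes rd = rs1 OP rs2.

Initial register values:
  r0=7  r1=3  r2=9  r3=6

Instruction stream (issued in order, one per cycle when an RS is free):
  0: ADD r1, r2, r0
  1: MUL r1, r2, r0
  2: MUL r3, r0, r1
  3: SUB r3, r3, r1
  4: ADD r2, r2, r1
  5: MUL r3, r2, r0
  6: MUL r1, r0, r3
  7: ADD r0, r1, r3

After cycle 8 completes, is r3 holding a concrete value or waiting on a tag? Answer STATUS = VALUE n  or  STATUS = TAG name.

c1: issue ADD r1<-Add1 | r0:7,r1:Add1,r2:9,r3:6
c2: issue MUL r1<-Mul1 | r0:7,r1:Mul1,r2:9,r3:6
c3: CDB Add1=16; issue MUL r3<-Mul2 | r0:7,r1:Mul1,r2:9,r3:Mul2
c4: issue SUB r3<-Add1 | r0:7,r1:Mul1,r2:9,r3:Add1
c5: issue ADD r2<-Add2 | r0:7,r1:Mul1,r2:Add2,r3:Add1
c6: stall | r0:7,r1:Mul1,r2:Add2,r3:Add1
c7: CDB Mul1=63; issue MUL r3<-Mul1 | r0:7,r1:63,r2:Add2,r3:Mul1
c8: stall | r0:7,r1:63,r2:Add2,r3:Mul1

STATUS = TAG Mul1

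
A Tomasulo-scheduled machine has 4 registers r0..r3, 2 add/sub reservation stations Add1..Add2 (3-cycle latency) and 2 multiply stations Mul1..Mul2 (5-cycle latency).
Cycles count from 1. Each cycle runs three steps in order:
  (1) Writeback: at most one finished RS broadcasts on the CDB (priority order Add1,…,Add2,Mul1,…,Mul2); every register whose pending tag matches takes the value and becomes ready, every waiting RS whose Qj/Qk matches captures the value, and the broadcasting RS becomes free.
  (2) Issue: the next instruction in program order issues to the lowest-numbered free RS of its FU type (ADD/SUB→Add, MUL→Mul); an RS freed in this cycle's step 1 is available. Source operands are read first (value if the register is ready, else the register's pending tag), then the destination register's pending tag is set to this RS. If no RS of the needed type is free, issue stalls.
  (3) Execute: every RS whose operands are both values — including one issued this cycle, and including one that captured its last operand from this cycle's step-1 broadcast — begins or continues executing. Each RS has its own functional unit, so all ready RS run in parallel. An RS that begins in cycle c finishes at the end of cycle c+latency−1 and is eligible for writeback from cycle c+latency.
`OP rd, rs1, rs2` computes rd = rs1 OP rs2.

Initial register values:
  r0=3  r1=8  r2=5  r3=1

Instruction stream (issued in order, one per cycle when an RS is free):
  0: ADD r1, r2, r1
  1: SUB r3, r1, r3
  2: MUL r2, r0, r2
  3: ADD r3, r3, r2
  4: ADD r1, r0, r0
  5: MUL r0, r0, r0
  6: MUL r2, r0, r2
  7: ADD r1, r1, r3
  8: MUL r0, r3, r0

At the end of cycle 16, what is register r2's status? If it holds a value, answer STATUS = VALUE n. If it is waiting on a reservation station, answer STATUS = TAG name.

STATUS = TAG Mul2

c1: issue ADD r1<-Add1 | r0:3,r1:Add1,r2:5,r3:1
c2: issue SUB r3<-Add2 | r0:3,r1:Add1,r2:5,r3:Add2
c3: issue MUL r2<-Mul1 | r0:3,r1:Add1,r2:Mul1,r3:Add2
c4: CDB Add1=13; issue ADD r3<-Add1 | r0:3,r1:13,r2:Mul1,r3:Add1
c5: stall | r0:3,r1:13,r2:Mul1,r3:Add1
c6: stall | r0:3,r1:13,r2:Mul1,r3:Add1
c7: CDB Add2=12; issue ADD r1<-Add2 | r0:3,r1:Add2,r2:Mul1,r3:Add1
c8: CDB Mul1=15; issue MUL r0<-Mul1 | r0:Mul1,r1:Add2,r2:15,r3:Add1
c9: issue MUL r2<-Mul2 | r0:Mul1,r1:Add2,r2:Mul2,r3:Add1
c10: CDB Add2=6; issue ADD r1<-Add2 | r0:Mul1,r1:Add2,r2:Mul2,r3:Add1
c11: CDB Add1=27; stall | r0:Mul1,r1:Add2,r2:Mul2,r3:27
c12: stall | r0:Mul1,r1:Add2,r2:Mul2,r3:27
c13: CDB Mul1=9; issue MUL r0<-Mul1 | r0:Mul1,r1:Add2,r2:Mul2,r3:27
c14: CDB Add2=33 | r0:Mul1,r1:33,r2:Mul2,r3:27
c15: - | r0:Mul1,r1:33,r2:Mul2,r3:27
c16: - | r0:Mul1,r1:33,r2:Mul2,r3:27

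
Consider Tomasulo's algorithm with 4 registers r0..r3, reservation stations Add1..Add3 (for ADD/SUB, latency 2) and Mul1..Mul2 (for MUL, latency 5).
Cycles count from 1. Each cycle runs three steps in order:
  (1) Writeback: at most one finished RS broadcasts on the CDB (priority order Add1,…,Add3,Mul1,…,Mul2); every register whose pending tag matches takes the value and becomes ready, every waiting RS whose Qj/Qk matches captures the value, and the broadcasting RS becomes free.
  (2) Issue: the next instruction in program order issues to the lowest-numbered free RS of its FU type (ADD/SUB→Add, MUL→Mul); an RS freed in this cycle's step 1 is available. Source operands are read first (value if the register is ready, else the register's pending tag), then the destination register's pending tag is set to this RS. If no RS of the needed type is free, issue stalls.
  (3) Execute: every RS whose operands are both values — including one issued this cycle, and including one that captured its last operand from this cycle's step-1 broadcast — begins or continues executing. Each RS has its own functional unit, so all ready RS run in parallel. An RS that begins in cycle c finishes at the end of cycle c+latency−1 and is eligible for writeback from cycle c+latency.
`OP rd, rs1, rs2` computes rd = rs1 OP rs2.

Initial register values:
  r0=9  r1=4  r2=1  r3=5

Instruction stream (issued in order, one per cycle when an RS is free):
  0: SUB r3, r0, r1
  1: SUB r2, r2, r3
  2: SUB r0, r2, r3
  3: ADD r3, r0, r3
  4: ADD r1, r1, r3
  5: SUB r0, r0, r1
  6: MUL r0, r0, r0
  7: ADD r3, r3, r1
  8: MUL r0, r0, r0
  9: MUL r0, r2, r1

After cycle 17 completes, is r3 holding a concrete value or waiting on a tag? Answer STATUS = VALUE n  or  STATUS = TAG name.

STATUS = VALUE -4

cycle 1: issue SUB r3<-Add1 // r0:9,r1:4,r2:1,r3:Add1
cycle 2: issue SUB r2<-Add2 // r0:9,r1:4,r2:Add2,r3:Add1
cycle 3: CDB Add1=5; issue SUB r0<-Add1 // r0:Add1,r1:4,r2:Add2,r3:5
cycle 4: issue ADD r3<-Add3 // r0:Add1,r1:4,r2:Add2,r3:Add3
cycle 5: CDB Add2=-4; issue ADD r1<-Add2 // r0:Add1,r1:Add2,r2:-4,r3:Add3
cycle 6: stall // r0:Add1,r1:Add2,r2:-4,r3:Add3
cycle 7: CDB Add1=-9; issue SUB r0<-Add1 // r0:Add1,r1:Add2,r2:-4,r3:Add3
cycle 8: issue MUL r0<-Mul1 // r0:Mul1,r1:Add2,r2:-4,r3:Add3
cycle 9: CDB Add3=-4; issue ADD r3<-Add3 // r0:Mul1,r1:Add2,r2:-4,r3:Add3
cycle 10: issue MUL r0<-Mul2 // r0:Mul2,r1:Add2,r2:-4,r3:Add3
cycle 11: CDB Add2=0; stall // r0:Mul2,r1:0,r2:-4,r3:Add3
cycle 12: stall // r0:Mul2,r1:0,r2:-4,r3:Add3
cycle 13: CDB Add1=-9; stall // r0:Mul2,r1:0,r2:-4,r3:Add3
cycle 14: CDB Add3=-4; stall // r0:Mul2,r1:0,r2:-4,r3:-4
cycle 15: stall // r0:Mul2,r1:0,r2:-4,r3:-4
cycle 16: stall // r0:Mul2,r1:0,r2:-4,r3:-4
cycle 17: stall // r0:Mul2,r1:0,r2:-4,r3:-4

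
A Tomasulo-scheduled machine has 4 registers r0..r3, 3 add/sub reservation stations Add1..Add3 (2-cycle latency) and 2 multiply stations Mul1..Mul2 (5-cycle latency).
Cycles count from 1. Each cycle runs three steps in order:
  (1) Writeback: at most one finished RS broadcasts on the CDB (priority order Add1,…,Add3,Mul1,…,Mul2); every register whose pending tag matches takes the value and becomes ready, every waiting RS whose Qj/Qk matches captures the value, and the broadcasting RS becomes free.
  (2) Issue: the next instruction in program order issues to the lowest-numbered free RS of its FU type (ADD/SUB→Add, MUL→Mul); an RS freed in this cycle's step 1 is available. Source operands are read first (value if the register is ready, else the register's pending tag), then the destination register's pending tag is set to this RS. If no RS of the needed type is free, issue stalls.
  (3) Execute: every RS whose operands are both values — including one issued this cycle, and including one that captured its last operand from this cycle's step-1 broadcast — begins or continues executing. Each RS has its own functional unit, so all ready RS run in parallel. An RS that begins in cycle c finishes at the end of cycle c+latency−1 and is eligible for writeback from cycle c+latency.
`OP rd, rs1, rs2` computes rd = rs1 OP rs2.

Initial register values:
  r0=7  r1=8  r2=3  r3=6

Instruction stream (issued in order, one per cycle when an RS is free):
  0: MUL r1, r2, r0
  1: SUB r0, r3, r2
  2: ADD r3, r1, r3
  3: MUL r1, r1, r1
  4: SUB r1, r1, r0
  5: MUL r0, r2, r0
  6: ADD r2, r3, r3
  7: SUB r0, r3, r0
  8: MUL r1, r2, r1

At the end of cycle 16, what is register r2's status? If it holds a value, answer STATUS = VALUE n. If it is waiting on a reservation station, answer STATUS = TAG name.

  c1: issue MUL r1<-Mul1  regs: r0:7,r1:Mul1,r2:3,r3:6
  c2: issue SUB r0<-Add1  regs: r0:Add1,r1:Mul1,r2:3,r3:6
  c3: issue ADD r3<-Add2  regs: r0:Add1,r1:Mul1,r2:3,r3:Add2
  c4: CDB Add1=3; issue MUL r1<-Mul2  regs: r0:3,r1:Mul2,r2:3,r3:Add2
  c5: issue SUB r1<-Add1  regs: r0:3,r1:Add1,r2:3,r3:Add2
  c6: CDB Mul1=21; issue MUL r0<-Mul1  regs: r0:Mul1,r1:Add1,r2:3,r3:Add2
  c7: issue ADD r2<-Add3  regs: r0:Mul1,r1:Add1,r2:Add3,r3:Add2
  c8: CDB Add2=27; issue SUB r0<-Add2  regs: r0:Add2,r1:Add1,r2:Add3,r3:27
  c9: stall  regs: r0:Add2,r1:Add1,r2:Add3,r3:27
  c10: CDB Add3=54; stall  regs: r0:Add2,r1:Add1,r2:54,r3:27
  c11: CDB Mul1=9; issue MUL r1<-Mul1  regs: r0:Add2,r1:Mul1,r2:54,r3:27
  c12: CDB Mul2=441  regs: r0:Add2,r1:Mul1,r2:54,r3:27
  c13: CDB Add2=18  regs: r0:18,r1:Mul1,r2:54,r3:27
  c14: CDB Add1=438  regs: r0:18,r1:Mul1,r2:54,r3:27
  c15: -  regs: r0:18,r1:Mul1,r2:54,r3:27
  c16: -  regs: r0:18,r1:Mul1,r2:54,r3:27

STATUS = VALUE 54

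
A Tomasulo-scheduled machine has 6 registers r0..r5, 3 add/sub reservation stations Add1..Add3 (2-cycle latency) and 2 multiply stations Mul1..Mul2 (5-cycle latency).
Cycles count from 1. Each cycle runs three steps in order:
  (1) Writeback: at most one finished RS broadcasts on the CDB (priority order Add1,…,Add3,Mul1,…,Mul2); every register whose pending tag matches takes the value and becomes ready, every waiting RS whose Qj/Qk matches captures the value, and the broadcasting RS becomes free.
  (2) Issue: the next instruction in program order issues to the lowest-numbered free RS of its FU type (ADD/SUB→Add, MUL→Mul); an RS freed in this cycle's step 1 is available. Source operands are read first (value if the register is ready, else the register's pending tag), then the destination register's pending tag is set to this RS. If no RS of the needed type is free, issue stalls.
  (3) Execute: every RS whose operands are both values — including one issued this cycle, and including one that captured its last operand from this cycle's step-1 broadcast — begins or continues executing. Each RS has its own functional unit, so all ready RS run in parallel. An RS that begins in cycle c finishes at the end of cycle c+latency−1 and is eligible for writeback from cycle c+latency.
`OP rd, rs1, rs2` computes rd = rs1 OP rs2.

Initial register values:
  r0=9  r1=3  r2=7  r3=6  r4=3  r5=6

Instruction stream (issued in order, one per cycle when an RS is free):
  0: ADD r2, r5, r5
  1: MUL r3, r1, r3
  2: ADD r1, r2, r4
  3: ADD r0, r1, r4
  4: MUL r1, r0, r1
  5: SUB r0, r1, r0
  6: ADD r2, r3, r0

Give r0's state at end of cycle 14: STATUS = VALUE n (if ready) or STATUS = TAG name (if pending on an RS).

STATUS = VALUE 252

c1: issue ADD r2<-Add1 | r0:9,r1:3,r2:Add1,r3:6,r4:3,r5:6
c2: issue MUL r3<-Mul1 | r0:9,r1:3,r2:Add1,r3:Mul1,r4:3,r5:6
c3: CDB Add1=12; issue ADD r1<-Add1 | r0:9,r1:Add1,r2:12,r3:Mul1,r4:3,r5:6
c4: issue ADD r0<-Add2 | r0:Add2,r1:Add1,r2:12,r3:Mul1,r4:3,r5:6
c5: CDB Add1=15; issue MUL r1<-Mul2 | r0:Add2,r1:Mul2,r2:12,r3:Mul1,r4:3,r5:6
c6: issue SUB r0<-Add1 | r0:Add1,r1:Mul2,r2:12,r3:Mul1,r4:3,r5:6
c7: CDB Add2=18; issue ADD r2<-Add2 | r0:Add1,r1:Mul2,r2:Add2,r3:Mul1,r4:3,r5:6
c8: CDB Mul1=18 | r0:Add1,r1:Mul2,r2:Add2,r3:18,r4:3,r5:6
c9: - | r0:Add1,r1:Mul2,r2:Add2,r3:18,r4:3,r5:6
c10: - | r0:Add1,r1:Mul2,r2:Add2,r3:18,r4:3,r5:6
c11: - | r0:Add1,r1:Mul2,r2:Add2,r3:18,r4:3,r5:6
c12: CDB Mul2=270 | r0:Add1,r1:270,r2:Add2,r3:18,r4:3,r5:6
c13: - | r0:Add1,r1:270,r2:Add2,r3:18,r4:3,r5:6
c14: CDB Add1=252 | r0:252,r1:270,r2:Add2,r3:18,r4:3,r5:6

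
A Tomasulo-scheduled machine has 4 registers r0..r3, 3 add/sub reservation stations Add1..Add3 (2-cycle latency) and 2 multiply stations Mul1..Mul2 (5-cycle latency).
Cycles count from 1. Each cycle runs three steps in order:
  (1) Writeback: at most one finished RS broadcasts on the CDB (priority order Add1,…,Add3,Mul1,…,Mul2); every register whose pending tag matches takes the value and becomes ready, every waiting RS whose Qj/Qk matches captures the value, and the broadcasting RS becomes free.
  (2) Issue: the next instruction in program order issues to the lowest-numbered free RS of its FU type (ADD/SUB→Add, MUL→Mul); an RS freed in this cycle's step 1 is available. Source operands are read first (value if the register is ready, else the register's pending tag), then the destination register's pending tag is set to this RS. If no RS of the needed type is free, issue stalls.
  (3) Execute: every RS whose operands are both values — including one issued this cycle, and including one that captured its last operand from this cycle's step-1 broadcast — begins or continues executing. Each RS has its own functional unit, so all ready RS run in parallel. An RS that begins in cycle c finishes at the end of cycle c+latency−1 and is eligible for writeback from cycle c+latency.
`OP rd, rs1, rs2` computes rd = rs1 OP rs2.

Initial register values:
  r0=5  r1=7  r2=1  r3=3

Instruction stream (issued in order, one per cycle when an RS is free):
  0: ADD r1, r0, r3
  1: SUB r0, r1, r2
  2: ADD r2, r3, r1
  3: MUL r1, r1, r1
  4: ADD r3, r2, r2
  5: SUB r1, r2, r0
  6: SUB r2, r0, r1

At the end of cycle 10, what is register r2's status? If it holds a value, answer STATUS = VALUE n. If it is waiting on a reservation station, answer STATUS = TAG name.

cycle 1: issue ADD r1<-Add1 // r0:5,r1:Add1,r2:1,r3:3
cycle 2: issue SUB r0<-Add2 // r0:Add2,r1:Add1,r2:1,r3:3
cycle 3: CDB Add1=8; issue ADD r2<-Add1 // r0:Add2,r1:8,r2:Add1,r3:3
cycle 4: issue MUL r1<-Mul1 // r0:Add2,r1:Mul1,r2:Add1,r3:3
cycle 5: CDB Add1=11; issue ADD r3<-Add1 // r0:Add2,r1:Mul1,r2:11,r3:Add1
cycle 6: CDB Add2=7; issue SUB r1<-Add2 // r0:7,r1:Add2,r2:11,r3:Add1
cycle 7: CDB Add1=22; issue SUB r2<-Add1 // r0:7,r1:Add2,r2:Add1,r3:22
cycle 8: CDB Add2=4 // r0:7,r1:4,r2:Add1,r3:22
cycle 9: CDB Mul1=64 // r0:7,r1:4,r2:Add1,r3:22
cycle 10: CDB Add1=3 // r0:7,r1:4,r2:3,r3:22

STATUS = VALUE 3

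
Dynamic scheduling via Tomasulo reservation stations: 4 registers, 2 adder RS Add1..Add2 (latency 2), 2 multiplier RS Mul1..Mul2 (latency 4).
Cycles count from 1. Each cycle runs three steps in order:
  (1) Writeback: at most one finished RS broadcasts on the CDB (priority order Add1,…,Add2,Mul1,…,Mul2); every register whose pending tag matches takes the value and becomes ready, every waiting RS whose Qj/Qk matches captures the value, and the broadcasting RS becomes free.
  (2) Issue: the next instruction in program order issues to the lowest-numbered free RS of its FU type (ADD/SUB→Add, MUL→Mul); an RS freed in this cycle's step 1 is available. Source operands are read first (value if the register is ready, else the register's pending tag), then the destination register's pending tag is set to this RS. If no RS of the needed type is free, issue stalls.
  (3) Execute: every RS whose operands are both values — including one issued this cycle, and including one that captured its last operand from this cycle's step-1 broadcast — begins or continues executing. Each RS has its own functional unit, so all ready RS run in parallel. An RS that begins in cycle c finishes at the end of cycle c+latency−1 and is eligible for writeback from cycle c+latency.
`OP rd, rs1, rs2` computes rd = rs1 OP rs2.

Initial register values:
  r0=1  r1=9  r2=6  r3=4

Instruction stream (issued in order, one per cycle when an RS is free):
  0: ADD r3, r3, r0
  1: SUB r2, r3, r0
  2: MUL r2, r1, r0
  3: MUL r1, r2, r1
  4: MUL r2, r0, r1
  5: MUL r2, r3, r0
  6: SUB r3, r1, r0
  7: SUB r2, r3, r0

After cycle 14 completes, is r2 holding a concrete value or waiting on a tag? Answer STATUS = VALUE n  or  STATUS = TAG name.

cycle 1: issue ADD r3<-Add1 // r0:1,r1:9,r2:6,r3:Add1
cycle 2: issue SUB r2<-Add2 // r0:1,r1:9,r2:Add2,r3:Add1
cycle 3: CDB Add1=5; issue MUL r2<-Mul1 // r0:1,r1:9,r2:Mul1,r3:5
cycle 4: issue MUL r1<-Mul2 // r0:1,r1:Mul2,r2:Mul1,r3:5
cycle 5: CDB Add2=4; stall // r0:1,r1:Mul2,r2:Mul1,r3:5
cycle 6: stall // r0:1,r1:Mul2,r2:Mul1,r3:5
cycle 7: CDB Mul1=9; issue MUL r2<-Mul1 // r0:1,r1:Mul2,r2:Mul1,r3:5
cycle 8: stall // r0:1,r1:Mul2,r2:Mul1,r3:5
cycle 9: stall // r0:1,r1:Mul2,r2:Mul1,r3:5
cycle 10: stall // r0:1,r1:Mul2,r2:Mul1,r3:5
cycle 11: CDB Mul2=81; issue MUL r2<-Mul2 // r0:1,r1:81,r2:Mul2,r3:5
cycle 12: issue SUB r3<-Add1 // r0:1,r1:81,r2:Mul2,r3:Add1
cycle 13: issue SUB r2<-Add2 // r0:1,r1:81,r2:Add2,r3:Add1
cycle 14: CDB Add1=80 // r0:1,r1:81,r2:Add2,r3:80

STATUS = TAG Add2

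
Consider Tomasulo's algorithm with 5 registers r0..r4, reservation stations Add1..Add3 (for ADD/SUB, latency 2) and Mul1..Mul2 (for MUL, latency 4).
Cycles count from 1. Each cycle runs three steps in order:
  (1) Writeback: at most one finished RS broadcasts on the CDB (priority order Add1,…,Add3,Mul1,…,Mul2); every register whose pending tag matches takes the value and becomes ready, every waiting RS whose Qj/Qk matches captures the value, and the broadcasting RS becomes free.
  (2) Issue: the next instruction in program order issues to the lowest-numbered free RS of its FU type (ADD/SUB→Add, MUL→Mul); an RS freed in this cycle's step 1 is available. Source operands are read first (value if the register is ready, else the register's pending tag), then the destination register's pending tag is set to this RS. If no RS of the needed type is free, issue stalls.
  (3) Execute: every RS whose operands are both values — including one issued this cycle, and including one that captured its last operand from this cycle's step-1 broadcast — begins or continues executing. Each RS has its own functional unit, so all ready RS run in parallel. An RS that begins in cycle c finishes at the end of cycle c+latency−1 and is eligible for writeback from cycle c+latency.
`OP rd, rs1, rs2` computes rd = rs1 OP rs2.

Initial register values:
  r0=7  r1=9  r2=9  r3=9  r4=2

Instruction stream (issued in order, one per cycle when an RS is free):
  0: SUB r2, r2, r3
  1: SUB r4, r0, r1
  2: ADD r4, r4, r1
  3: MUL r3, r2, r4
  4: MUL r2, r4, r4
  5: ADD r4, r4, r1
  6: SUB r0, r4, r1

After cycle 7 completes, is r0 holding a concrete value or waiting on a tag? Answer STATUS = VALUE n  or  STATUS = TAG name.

STATUS = TAG Add2

c1: issue SUB r2<-Add1 | r0:7,r1:9,r2:Add1,r3:9,r4:2
c2: issue SUB r4<-Add2 | r0:7,r1:9,r2:Add1,r3:9,r4:Add2
c3: CDB Add1=0; issue ADD r4<-Add1 | r0:7,r1:9,r2:0,r3:9,r4:Add1
c4: CDB Add2=-2; issue MUL r3<-Mul1 | r0:7,r1:9,r2:0,r3:Mul1,r4:Add1
c5: issue MUL r2<-Mul2 | r0:7,r1:9,r2:Mul2,r3:Mul1,r4:Add1
c6: CDB Add1=7; issue ADD r4<-Add1 | r0:7,r1:9,r2:Mul2,r3:Mul1,r4:Add1
c7: issue SUB r0<-Add2 | r0:Add2,r1:9,r2:Mul2,r3:Mul1,r4:Add1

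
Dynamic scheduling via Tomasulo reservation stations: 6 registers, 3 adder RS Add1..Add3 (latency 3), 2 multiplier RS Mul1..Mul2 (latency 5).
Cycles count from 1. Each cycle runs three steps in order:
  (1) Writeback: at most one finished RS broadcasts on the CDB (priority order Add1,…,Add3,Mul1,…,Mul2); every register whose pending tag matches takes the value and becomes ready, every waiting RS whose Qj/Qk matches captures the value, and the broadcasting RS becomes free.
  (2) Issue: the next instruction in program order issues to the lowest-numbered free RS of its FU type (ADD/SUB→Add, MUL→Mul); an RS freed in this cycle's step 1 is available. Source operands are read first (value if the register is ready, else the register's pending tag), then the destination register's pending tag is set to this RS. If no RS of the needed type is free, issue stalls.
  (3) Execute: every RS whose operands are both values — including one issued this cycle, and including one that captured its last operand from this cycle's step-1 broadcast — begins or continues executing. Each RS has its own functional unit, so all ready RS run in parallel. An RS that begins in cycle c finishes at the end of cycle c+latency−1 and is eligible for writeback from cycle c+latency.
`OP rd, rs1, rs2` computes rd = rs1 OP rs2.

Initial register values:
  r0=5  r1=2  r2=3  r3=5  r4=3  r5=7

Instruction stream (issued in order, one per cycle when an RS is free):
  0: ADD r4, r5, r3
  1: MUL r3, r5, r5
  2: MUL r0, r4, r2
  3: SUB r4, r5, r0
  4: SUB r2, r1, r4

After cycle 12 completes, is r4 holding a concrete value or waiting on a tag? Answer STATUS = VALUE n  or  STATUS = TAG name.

STATUS = VALUE -29

  c1: issue ADD r4<-Add1  regs: r0:5,r1:2,r2:3,r3:5,r4:Add1,r5:7
  c2: issue MUL r3<-Mul1  regs: r0:5,r1:2,r2:3,r3:Mul1,r4:Add1,r5:7
  c3: issue MUL r0<-Mul2  regs: r0:Mul2,r1:2,r2:3,r3:Mul1,r4:Add1,r5:7
  c4: CDB Add1=12; issue SUB r4<-Add1  regs: r0:Mul2,r1:2,r2:3,r3:Mul1,r4:Add1,r5:7
  c5: issue SUB r2<-Add2  regs: r0:Mul2,r1:2,r2:Add2,r3:Mul1,r4:Add1,r5:7
  c6: -  regs: r0:Mul2,r1:2,r2:Add2,r3:Mul1,r4:Add1,r5:7
  c7: CDB Mul1=49  regs: r0:Mul2,r1:2,r2:Add2,r3:49,r4:Add1,r5:7
  c8: -  regs: r0:Mul2,r1:2,r2:Add2,r3:49,r4:Add1,r5:7
  c9: CDB Mul2=36  regs: r0:36,r1:2,r2:Add2,r3:49,r4:Add1,r5:7
  c10: -  regs: r0:36,r1:2,r2:Add2,r3:49,r4:Add1,r5:7
  c11: -  regs: r0:36,r1:2,r2:Add2,r3:49,r4:Add1,r5:7
  c12: CDB Add1=-29  regs: r0:36,r1:2,r2:Add2,r3:49,r4:-29,r5:7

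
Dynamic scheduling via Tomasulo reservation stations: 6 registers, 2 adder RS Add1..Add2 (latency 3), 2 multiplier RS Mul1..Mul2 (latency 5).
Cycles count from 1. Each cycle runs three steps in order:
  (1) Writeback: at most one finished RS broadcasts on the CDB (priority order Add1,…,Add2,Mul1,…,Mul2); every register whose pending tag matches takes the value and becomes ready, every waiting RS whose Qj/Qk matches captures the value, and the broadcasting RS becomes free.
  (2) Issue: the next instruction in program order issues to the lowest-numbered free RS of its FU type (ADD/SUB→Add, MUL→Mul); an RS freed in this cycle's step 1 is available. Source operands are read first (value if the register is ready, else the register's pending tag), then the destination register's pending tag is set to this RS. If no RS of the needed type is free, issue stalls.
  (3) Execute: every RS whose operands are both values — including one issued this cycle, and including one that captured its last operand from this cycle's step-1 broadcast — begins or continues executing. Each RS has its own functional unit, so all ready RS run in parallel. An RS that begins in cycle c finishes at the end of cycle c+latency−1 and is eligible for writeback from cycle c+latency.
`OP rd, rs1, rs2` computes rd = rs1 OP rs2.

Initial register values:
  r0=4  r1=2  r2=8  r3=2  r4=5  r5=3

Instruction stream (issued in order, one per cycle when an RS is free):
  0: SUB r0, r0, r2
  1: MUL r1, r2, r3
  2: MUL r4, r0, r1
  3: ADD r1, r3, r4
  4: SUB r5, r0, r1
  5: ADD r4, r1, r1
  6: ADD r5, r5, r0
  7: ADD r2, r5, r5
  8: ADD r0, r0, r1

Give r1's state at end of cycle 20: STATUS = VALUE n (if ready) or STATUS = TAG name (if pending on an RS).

STATUS = VALUE -62

c1: issue SUB r0<-Add1 | r0:Add1,r1:2,r2:8,r3:2,r4:5,r5:3
c2: issue MUL r1<-Mul1 | r0:Add1,r1:Mul1,r2:8,r3:2,r4:5,r5:3
c3: issue MUL r4<-Mul2 | r0:Add1,r1:Mul1,r2:8,r3:2,r4:Mul2,r5:3
c4: CDB Add1=-4; issue ADD r1<-Add1 | r0:-4,r1:Add1,r2:8,r3:2,r4:Mul2,r5:3
c5: issue SUB r5<-Add2 | r0:-4,r1:Add1,r2:8,r3:2,r4:Mul2,r5:Add2
c6: stall | r0:-4,r1:Add1,r2:8,r3:2,r4:Mul2,r5:Add2
c7: CDB Mul1=16; stall | r0:-4,r1:Add1,r2:8,r3:2,r4:Mul2,r5:Add2
c8: stall | r0:-4,r1:Add1,r2:8,r3:2,r4:Mul2,r5:Add2
c9: stall | r0:-4,r1:Add1,r2:8,r3:2,r4:Mul2,r5:Add2
c10: stall | r0:-4,r1:Add1,r2:8,r3:2,r4:Mul2,r5:Add2
c11: stall | r0:-4,r1:Add1,r2:8,r3:2,r4:Mul2,r5:Add2
c12: CDB Mul2=-64; stall | r0:-4,r1:Add1,r2:8,r3:2,r4:-64,r5:Add2
c13: stall | r0:-4,r1:Add1,r2:8,r3:2,r4:-64,r5:Add2
c14: stall | r0:-4,r1:Add1,r2:8,r3:2,r4:-64,r5:Add2
c15: CDB Add1=-62; issue ADD r4<-Add1 | r0:-4,r1:-62,r2:8,r3:2,r4:Add1,r5:Add2
c16: stall | r0:-4,r1:-62,r2:8,r3:2,r4:Add1,r5:Add2
c17: stall | r0:-4,r1:-62,r2:8,r3:2,r4:Add1,r5:Add2
c18: CDB Add1=-124; issue ADD r5<-Add1 | r0:-4,r1:-62,r2:8,r3:2,r4:-124,r5:Add1
c19: CDB Add2=58; issue ADD r2<-Add2 | r0:-4,r1:-62,r2:Add2,r3:2,r4:-124,r5:Add1
c20: stall | r0:-4,r1:-62,r2:Add2,r3:2,r4:-124,r5:Add1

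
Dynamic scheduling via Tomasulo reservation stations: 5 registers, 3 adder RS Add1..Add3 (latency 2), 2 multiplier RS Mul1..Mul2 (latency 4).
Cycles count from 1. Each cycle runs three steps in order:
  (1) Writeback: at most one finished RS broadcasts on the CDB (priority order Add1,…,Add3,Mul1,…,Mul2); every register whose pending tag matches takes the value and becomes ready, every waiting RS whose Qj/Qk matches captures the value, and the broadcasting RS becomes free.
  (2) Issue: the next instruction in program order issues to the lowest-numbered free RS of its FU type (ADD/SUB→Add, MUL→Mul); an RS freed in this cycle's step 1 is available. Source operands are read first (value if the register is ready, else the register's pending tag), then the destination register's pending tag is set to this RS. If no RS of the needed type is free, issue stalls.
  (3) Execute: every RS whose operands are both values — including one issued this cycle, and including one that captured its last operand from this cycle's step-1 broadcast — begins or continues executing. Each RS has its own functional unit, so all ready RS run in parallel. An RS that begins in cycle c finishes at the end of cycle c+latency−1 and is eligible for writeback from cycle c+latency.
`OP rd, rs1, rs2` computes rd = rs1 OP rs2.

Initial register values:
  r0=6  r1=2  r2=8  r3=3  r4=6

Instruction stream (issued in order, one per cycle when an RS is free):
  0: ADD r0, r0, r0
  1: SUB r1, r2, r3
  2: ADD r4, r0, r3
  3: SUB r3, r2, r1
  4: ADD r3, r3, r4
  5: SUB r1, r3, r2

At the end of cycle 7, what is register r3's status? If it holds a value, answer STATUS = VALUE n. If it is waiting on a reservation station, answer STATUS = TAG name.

c1: issue ADD r0<-Add1 | r0:Add1,r1:2,r2:8,r3:3,r4:6
c2: issue SUB r1<-Add2 | r0:Add1,r1:Add2,r2:8,r3:3,r4:6
c3: CDB Add1=12; issue ADD r4<-Add1 | r0:12,r1:Add2,r2:8,r3:3,r4:Add1
c4: CDB Add2=5; issue SUB r3<-Add2 | r0:12,r1:5,r2:8,r3:Add2,r4:Add1
c5: CDB Add1=15; issue ADD r3<-Add1 | r0:12,r1:5,r2:8,r3:Add1,r4:15
c6: CDB Add2=3; issue SUB r1<-Add2 | r0:12,r1:Add2,r2:8,r3:Add1,r4:15
c7: - | r0:12,r1:Add2,r2:8,r3:Add1,r4:15

STATUS = TAG Add1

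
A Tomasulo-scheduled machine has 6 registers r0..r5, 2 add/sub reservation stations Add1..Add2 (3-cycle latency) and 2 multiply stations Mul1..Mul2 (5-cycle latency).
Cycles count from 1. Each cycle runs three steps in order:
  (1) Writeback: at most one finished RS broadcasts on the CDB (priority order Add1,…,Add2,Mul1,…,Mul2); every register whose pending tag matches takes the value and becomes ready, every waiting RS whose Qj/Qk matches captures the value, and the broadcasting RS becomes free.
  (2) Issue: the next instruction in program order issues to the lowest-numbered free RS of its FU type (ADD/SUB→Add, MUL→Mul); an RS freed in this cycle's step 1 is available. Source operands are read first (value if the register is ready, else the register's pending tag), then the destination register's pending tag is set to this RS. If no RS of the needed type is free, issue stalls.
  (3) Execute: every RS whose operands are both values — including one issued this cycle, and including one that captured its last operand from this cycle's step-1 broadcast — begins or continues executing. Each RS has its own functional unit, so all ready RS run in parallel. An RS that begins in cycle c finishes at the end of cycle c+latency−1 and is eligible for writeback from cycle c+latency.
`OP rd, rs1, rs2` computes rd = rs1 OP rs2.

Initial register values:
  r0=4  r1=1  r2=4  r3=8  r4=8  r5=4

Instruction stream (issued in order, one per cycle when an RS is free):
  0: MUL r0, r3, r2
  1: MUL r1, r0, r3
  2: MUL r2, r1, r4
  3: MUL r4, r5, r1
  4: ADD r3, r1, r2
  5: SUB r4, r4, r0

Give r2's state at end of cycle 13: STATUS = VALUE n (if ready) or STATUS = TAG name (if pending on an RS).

cycle 1: issue MUL r0<-Mul1 // r0:Mul1,r1:1,r2:4,r3:8,r4:8,r5:4
cycle 2: issue MUL r1<-Mul2 // r0:Mul1,r1:Mul2,r2:4,r3:8,r4:8,r5:4
cycle 3: stall // r0:Mul1,r1:Mul2,r2:4,r3:8,r4:8,r5:4
cycle 4: stall // r0:Mul1,r1:Mul2,r2:4,r3:8,r4:8,r5:4
cycle 5: stall // r0:Mul1,r1:Mul2,r2:4,r3:8,r4:8,r5:4
cycle 6: CDB Mul1=32; issue MUL r2<-Mul1 // r0:32,r1:Mul2,r2:Mul1,r3:8,r4:8,r5:4
cycle 7: stall // r0:32,r1:Mul2,r2:Mul1,r3:8,r4:8,r5:4
cycle 8: stall // r0:32,r1:Mul2,r2:Mul1,r3:8,r4:8,r5:4
cycle 9: stall // r0:32,r1:Mul2,r2:Mul1,r3:8,r4:8,r5:4
cycle 10: stall // r0:32,r1:Mul2,r2:Mul1,r3:8,r4:8,r5:4
cycle 11: CDB Mul2=256; issue MUL r4<-Mul2 // r0:32,r1:256,r2:Mul1,r3:8,r4:Mul2,r5:4
cycle 12: issue ADD r3<-Add1 // r0:32,r1:256,r2:Mul1,r3:Add1,r4:Mul2,r5:4
cycle 13: issue SUB r4<-Add2 // r0:32,r1:256,r2:Mul1,r3:Add1,r4:Add2,r5:4

STATUS = TAG Mul1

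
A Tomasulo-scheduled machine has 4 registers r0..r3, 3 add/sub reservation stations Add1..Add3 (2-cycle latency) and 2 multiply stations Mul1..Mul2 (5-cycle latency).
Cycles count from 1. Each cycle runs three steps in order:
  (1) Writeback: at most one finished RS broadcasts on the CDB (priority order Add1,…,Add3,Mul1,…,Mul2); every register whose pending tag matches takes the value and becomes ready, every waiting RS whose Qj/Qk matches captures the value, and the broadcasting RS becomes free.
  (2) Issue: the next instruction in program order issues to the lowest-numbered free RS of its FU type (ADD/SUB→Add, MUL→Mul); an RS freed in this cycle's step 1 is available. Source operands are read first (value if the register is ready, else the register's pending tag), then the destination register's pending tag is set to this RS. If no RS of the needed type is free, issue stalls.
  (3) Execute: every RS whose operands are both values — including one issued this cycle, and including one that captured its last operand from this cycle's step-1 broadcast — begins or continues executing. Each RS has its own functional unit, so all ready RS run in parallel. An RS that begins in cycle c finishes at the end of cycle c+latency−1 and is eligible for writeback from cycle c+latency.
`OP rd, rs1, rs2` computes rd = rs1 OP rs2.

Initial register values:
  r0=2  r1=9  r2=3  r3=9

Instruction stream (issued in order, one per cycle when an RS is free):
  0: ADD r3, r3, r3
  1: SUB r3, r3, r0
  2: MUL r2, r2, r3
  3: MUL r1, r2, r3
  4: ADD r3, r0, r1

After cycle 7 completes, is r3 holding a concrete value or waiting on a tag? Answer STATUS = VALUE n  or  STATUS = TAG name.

  c1: issue ADD r3<-Add1  regs: r0:2,r1:9,r2:3,r3:Add1
  c2: issue SUB r3<-Add2  regs: r0:2,r1:9,r2:3,r3:Add2
  c3: CDB Add1=18; issue MUL r2<-Mul1  regs: r0:2,r1:9,r2:Mul1,r3:Add2
  c4: issue MUL r1<-Mul2  regs: r0:2,r1:Mul2,r2:Mul1,r3:Add2
  c5: CDB Add2=16; issue ADD r3<-Add1  regs: r0:2,r1:Mul2,r2:Mul1,r3:Add1
  c6: -  regs: r0:2,r1:Mul2,r2:Mul1,r3:Add1
  c7: -  regs: r0:2,r1:Mul2,r2:Mul1,r3:Add1

STATUS = TAG Add1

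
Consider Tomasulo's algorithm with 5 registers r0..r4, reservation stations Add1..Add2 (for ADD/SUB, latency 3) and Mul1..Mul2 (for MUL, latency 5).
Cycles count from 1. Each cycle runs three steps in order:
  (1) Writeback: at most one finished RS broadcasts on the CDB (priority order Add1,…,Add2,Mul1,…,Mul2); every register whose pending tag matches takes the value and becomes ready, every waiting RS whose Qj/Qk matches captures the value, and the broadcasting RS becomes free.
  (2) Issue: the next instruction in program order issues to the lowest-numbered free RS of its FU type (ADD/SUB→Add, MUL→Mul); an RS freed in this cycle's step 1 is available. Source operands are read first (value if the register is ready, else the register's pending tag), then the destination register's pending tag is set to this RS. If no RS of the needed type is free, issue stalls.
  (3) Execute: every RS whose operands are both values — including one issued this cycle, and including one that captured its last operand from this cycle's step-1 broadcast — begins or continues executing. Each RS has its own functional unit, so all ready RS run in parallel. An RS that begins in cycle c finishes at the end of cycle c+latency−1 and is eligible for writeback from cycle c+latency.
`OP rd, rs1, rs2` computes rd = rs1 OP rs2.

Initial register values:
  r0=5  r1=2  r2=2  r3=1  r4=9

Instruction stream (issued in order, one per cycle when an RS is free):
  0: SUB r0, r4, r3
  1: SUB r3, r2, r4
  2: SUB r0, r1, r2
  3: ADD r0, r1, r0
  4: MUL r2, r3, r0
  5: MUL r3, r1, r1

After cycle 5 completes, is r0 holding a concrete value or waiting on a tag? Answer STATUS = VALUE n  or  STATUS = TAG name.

STATUS = TAG Add2

  c1: issue SUB r0<-Add1  regs: r0:Add1,r1:2,r2:2,r3:1,r4:9
  c2: issue SUB r3<-Add2  regs: r0:Add1,r1:2,r2:2,r3:Add2,r4:9
  c3: stall  regs: r0:Add1,r1:2,r2:2,r3:Add2,r4:9
  c4: CDB Add1=8; issue SUB r0<-Add1  regs: r0:Add1,r1:2,r2:2,r3:Add2,r4:9
  c5: CDB Add2=-7; issue ADD r0<-Add2  regs: r0:Add2,r1:2,r2:2,r3:-7,r4:9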